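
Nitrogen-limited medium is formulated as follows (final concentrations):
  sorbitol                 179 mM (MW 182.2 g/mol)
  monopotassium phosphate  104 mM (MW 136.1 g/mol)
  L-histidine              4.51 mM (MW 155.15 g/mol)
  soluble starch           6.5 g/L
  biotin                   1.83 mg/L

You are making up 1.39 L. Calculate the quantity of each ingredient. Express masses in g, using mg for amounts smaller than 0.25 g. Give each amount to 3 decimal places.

Working volume: 1.39 L.
sorbitol: 179 mmol/L × 182.2 g/mol × 1.39 L ÷ 1000 = 45.333 g
monopotassium phosphate: 104 mmol/L × 136.1 g/mol × 1.39 L ÷ 1000 = 19.675 g
L-histidine: 4.51 mmol/L × 155.15 g/mol × 1.39 L ÷ 1000 = 0.973 g
soluble starch: 6.5 g/L × 1.39 L = 9.035 g
biotin: 1.83 mg/L × 1.39 L = 2.544 mg

sorbitol 45.333 g; monopotassium phosphate 19.675 g; L-histidine 0.973 g; soluble starch 9.035 g; biotin 2.544 mg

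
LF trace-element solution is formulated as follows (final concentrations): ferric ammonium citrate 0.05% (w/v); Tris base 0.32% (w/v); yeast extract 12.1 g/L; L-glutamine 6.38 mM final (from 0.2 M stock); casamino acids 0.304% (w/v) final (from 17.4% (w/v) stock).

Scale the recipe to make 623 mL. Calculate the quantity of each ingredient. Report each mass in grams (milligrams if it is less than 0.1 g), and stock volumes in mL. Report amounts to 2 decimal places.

Scale factor relative to 1 L: 0.623.
ferric ammonium citrate: 0.05% w/v = 0.5 g/L → 0.5 × 0.623 L = 0.31 g
Tris base: 0.32 g per 100 mL × 623 mL ÷ 100 = 1.99 g
yeast extract: 12.1 g/L × 0.623 L = 7.54 g
L-glutamine: V = C2·V2/C1 = 6.38 mM × 623 mL ÷ 200 mM = 19.87 mL
casamino acids: C1V1 = C2V2 → 0.304% ÷ 17.4% × 623 mL = 10.88 mL

ferric ammonium citrate 0.31 g; Tris base 1.99 g; yeast extract 7.54 g; L-glutamine 19.87 mL; casamino acids 10.88 mL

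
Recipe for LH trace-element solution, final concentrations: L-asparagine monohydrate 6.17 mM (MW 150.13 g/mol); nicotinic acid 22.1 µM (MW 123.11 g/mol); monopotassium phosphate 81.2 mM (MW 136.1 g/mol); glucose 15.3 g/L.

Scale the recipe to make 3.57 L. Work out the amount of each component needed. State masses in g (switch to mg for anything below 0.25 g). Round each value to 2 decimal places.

L-asparagine monohydrate 3.31 g; nicotinic acid 9.71 mg; monopotassium phosphate 39.45 g; glucose 54.62 g

Working volume: 3.57 L.
L-asparagine monohydrate: 6.17 mmol/L × 150.13 g/mol × 3.57 L ÷ 1000 = 3.31 g
nicotinic acid: 22.1 µmol/L × 123.11 g/mol × 3.57 L ÷ 1000 = 9.71 mg
monopotassium phosphate: 81.2 mmol/L × 136.1 g/mol × 3.57 L ÷ 1000 = 39.45 g
glucose: 15.3 g/L × 3.57 L = 54.62 g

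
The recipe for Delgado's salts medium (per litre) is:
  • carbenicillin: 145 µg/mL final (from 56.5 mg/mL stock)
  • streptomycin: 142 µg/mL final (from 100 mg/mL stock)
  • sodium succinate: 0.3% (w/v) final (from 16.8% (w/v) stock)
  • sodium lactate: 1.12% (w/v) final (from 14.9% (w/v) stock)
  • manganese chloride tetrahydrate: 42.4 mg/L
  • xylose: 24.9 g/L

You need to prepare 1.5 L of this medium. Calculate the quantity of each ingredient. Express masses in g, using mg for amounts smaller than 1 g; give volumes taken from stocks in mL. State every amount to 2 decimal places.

Scale factor relative to 1 L: 1.5.
carbenicillin: dilute stock: 145 µg/mL × 1500 mL ÷ 56500 µg/mL = 3.85 mL
streptomycin: C1V1 = C2V2 → 142 µg/mL × 1500 mL ÷ 100000 µg/mL = 2.13 mL
sodium succinate: C1V1 = C2V2 → 0.3% ÷ 16.8% × 1500 mL = 26.79 mL
sodium lactate: C1V1 = C2V2 → 1.12% ÷ 14.9% × 1500 mL = 112.75 mL
manganese chloride tetrahydrate: 42.4 mg/L × 1.5 L = 63.60 mg
xylose: 24.9 g/L × 1.5 L = 37.35 g

carbenicillin 3.85 mL; streptomycin 2.13 mL; sodium succinate 26.79 mL; sodium lactate 112.75 mL; manganese chloride tetrahydrate 63.60 mg; xylose 37.35 g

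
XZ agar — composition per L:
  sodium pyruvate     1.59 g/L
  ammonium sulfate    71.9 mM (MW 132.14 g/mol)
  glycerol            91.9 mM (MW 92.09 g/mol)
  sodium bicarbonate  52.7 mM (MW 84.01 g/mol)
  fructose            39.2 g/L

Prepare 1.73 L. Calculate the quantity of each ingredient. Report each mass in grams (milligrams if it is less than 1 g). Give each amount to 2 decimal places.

sodium pyruvate 2.75 g; ammonium sulfate 16.44 g; glycerol 14.64 g; sodium bicarbonate 7.66 g; fructose 67.82 g

Scale factor relative to 1 L: 1.73.
sodium pyruvate: 1.59 g/L × 1.73 L = 2.75 g
ammonium sulfate: 71.9 mmol/L × 132.14 g/mol × 1.73 L ÷ 1000 = 16.44 g
glycerol: 91.9 mmol/L × 92.09 g/mol × 1.73 L ÷ 1000 = 14.64 g
sodium bicarbonate: 52.7 mmol/L × 84.01 g/mol × 1.73 L ÷ 1000 = 7.66 g
fructose: 39.2 g/L × 1.73 L = 67.82 g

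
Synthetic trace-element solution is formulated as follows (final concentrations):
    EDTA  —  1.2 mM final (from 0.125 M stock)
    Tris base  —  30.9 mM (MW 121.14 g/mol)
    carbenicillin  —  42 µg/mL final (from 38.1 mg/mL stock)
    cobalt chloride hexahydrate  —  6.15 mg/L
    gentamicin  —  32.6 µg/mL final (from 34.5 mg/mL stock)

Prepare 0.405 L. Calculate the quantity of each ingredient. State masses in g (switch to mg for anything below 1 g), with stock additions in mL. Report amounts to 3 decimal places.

EDTA 3.888 mL; Tris base 1.516 g; carbenicillin 0.446 mL; cobalt chloride hexahydrate 2.491 mg; gentamicin 0.383 mL

Scale factor relative to 1 L: 0.405.
EDTA: dilute stock: 1.2 mM × 405 mL ÷ 125 mM = 3.888 mL
Tris base: 30.9 mmol/L × 121.14 g/mol × 0.405 L ÷ 1000 = 1.516 g
carbenicillin: V = C2·V2/C1 = 42 µg/mL × 405 mL ÷ 38100 µg/mL = 0.446 mL
cobalt chloride hexahydrate: 6.15 mg/L × 0.405 L = 2.491 mg
gentamicin: C1V1 = C2V2 → 32.6 µg/mL × 405 mL ÷ 34500 µg/mL = 0.383 mL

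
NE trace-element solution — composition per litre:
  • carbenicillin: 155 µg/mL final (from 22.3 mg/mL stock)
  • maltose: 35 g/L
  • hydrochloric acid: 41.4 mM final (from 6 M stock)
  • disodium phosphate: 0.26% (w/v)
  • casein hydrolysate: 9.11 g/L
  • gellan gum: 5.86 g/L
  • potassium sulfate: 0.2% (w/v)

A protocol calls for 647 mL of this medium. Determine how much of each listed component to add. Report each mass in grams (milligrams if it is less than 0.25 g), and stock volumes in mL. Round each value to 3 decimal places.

carbenicillin 4.497 mL; maltose 22.645 g; hydrochloric acid 4.464 mL; disodium phosphate 1.682 g; casein hydrolysate 5.894 g; gellan gum 3.791 g; potassium sulfate 1.294 g

Working volume: 647 mL = 0.647 L.
carbenicillin: C1V1 = C2V2 → 155 µg/mL × 647 mL ÷ 22300 µg/mL = 4.497 mL
maltose: 35 g/L × 0.647 L = 22.645 g
hydrochloric acid: C1V1 = C2V2 → 41.4 mM × 647 mL ÷ 6000 mM = 4.464 mL
disodium phosphate: 0.26 g per 100 mL × 647 mL ÷ 100 = 1.682 g
casein hydrolysate: 9.11 g/L × 0.647 L = 5.894 g
gellan gum: 5.86 g/L × 0.647 L = 3.791 g
potassium sulfate: 0.2 g per 100 mL × 647 mL ÷ 100 = 1.294 g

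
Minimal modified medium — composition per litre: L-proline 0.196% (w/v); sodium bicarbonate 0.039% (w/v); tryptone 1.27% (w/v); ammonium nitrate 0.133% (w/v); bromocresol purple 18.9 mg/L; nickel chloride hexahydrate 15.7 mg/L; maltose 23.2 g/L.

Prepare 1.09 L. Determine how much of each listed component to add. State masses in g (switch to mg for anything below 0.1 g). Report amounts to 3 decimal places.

Working volume: 1.09 L.
L-proline: 0.196 g per 100 mL × 1090 mL ÷ 100 = 2.136 g
sodium bicarbonate: 0.039 g per 100 mL × 1090 mL ÷ 100 = 0.425 g
tryptone: 1.27 g per 100 mL × 1090 mL ÷ 100 = 13.843 g
ammonium nitrate: 0.133 g per 100 mL × 1090 mL ÷ 100 = 1.450 g
bromocresol purple: 18.9 mg/L × 1.09 L = 20.601 mg
nickel chloride hexahydrate: 15.7 mg/L × 1.09 L = 17.113 mg
maltose: 23.2 g/L × 1.09 L = 25.288 g

L-proline 2.136 g; sodium bicarbonate 0.425 g; tryptone 13.843 g; ammonium nitrate 1.450 g; bromocresol purple 20.601 mg; nickel chloride hexahydrate 17.113 mg; maltose 25.288 g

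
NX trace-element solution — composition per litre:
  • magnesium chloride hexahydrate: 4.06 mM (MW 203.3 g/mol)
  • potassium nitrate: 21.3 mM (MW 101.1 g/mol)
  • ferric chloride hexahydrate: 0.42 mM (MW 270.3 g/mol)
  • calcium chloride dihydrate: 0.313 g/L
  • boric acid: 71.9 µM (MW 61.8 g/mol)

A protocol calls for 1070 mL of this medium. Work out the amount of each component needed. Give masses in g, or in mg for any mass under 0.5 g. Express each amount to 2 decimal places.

Working volume: 1070 mL = 1.07 L.
magnesium chloride hexahydrate: 4.06 mmol/L × 203.3 g/mol × 1.07 L ÷ 1000 = 0.88 g
potassium nitrate: 21.3 mmol/L × 101.1 g/mol × 1.07 L ÷ 1000 = 2.30 g
ferric chloride hexahydrate: 0.42 mmol/L × 270.3 mg/mmol × 1.07 L = 121.47 mg
calcium chloride dihydrate: 0.313 g/L × 1.07 L = 0.33491 g = 334.91 mg
boric acid: 71.9 µmol/L × 61.8 g/mol × 1.07 L ÷ 1000 = 4.75 mg

magnesium chloride hexahydrate 0.88 g; potassium nitrate 2.30 g; ferric chloride hexahydrate 121.47 mg; calcium chloride dihydrate 334.91 mg; boric acid 4.75 mg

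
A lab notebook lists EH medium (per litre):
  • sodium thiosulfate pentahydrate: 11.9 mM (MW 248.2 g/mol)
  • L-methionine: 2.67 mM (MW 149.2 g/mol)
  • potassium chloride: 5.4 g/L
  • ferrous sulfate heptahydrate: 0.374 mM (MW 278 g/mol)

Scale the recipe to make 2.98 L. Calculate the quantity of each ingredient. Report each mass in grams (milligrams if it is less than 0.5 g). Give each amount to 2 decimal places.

Scale factor relative to 1 L: 2.98.
sodium thiosulfate pentahydrate: 11.9 mmol/L × 248.2 g/mol × 2.98 L ÷ 1000 = 8.80 g
L-methionine: 2.67 mmol/L × 149.2 g/mol × 2.98 L ÷ 1000 = 1.19 g
potassium chloride: 5.4 g/L × 2.98 L = 16.09 g
ferrous sulfate heptahydrate: 0.374 mmol/L × 278 mg/mmol × 2.98 L = 309.84 mg

sodium thiosulfate pentahydrate 8.80 g; L-methionine 1.19 g; potassium chloride 16.09 g; ferrous sulfate heptahydrate 309.84 mg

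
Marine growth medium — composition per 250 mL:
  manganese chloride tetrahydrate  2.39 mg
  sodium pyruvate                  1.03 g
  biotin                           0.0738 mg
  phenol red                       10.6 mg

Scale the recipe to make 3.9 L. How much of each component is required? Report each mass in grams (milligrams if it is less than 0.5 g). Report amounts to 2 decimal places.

manganese chloride tetrahydrate 37.28 mg; sodium pyruvate 16.07 g; biotin 1.15 mg; phenol red 165.36 mg

Ratio of target to recipe volume: 3900 / 250 = 15.6.
manganese chloride tetrahydrate: 2.39 mg × (3900 mL / 250 mL) = 37.28 mg
sodium pyruvate: 1.03 g × (3900 mL / 250 mL) = 16.07 g
biotin: 0.0738 mg × (3900 mL / 250 mL) = 1.15 mg
phenol red: 10.6 mg × (3900 mL / 250 mL) = 165.36 mg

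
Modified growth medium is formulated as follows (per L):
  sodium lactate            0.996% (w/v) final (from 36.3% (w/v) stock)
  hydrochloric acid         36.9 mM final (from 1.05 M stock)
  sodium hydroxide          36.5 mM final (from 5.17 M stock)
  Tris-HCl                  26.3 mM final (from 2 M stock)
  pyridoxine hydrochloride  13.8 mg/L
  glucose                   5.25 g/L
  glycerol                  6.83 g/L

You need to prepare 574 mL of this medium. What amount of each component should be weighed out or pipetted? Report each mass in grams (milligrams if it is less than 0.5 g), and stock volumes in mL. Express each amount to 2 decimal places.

sodium lactate 15.75 mL; hydrochloric acid 20.17 mL; sodium hydroxide 4.05 mL; Tris-HCl 7.55 mL; pyridoxine hydrochloride 7.92 mg; glucose 3.01 g; glycerol 3.92 g

Working volume: 574 mL = 0.574 L.
sodium lactate: C1V1 = C2V2 → 0.996% ÷ 36.3% × 574 mL = 15.75 mL
hydrochloric acid: dilute stock: 36.9 mM × 574 mL ÷ 1050 mM = 20.17 mL
sodium hydroxide: dilute stock: 36.5 mM × 574 mL ÷ 5170 mM = 4.05 mL
Tris-HCl: V = C2·V2/C1 = 26.3 mM × 574 mL ÷ 2000 mM = 7.55 mL
pyridoxine hydrochloride: 13.8 mg/L × 0.574 L = 7.92 mg
glucose: 5.25 g/L × 0.574 L = 3.01 g
glycerol: 6.83 g/L × 0.574 L = 3.92 g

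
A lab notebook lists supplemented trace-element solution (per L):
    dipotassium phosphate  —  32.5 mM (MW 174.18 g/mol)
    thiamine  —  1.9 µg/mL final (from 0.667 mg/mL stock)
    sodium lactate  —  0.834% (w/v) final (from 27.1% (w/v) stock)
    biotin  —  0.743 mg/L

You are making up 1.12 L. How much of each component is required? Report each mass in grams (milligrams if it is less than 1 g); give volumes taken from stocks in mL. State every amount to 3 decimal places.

Scale factor relative to 1 L: 1.12.
dipotassium phosphate: 32.5 mmol/L × 174.18 g/mol × 1.12 L ÷ 1000 = 6.340 g
thiamine: C1V1 = C2V2 → 1.9 µg/mL × 1120 mL ÷ 667 µg/mL = 3.190 mL
sodium lactate: dilute stock: 0.834% ÷ 27.1% × 1120 mL = 34.468 mL
biotin: 0.743 mg/L × 1.12 L = 0.832 mg

dipotassium phosphate 6.340 g; thiamine 3.190 mL; sodium lactate 34.468 mL; biotin 0.832 mg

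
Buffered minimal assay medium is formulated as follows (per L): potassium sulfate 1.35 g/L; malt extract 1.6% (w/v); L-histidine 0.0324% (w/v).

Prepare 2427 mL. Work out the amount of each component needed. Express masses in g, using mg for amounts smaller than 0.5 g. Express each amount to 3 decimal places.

Working volume: 2427 mL = 2.427 L.
potassium sulfate: 1.35 g/L × 2.427 L = 3.276 g
malt extract: 1.6 g per 100 mL × 2427 mL ÷ 100 = 38.832 g
L-histidine: 0.0324% w/v = 0.324 g/L → 0.324 × 2.427 L = 0.786 g

potassium sulfate 3.276 g; malt extract 38.832 g; L-histidine 0.786 g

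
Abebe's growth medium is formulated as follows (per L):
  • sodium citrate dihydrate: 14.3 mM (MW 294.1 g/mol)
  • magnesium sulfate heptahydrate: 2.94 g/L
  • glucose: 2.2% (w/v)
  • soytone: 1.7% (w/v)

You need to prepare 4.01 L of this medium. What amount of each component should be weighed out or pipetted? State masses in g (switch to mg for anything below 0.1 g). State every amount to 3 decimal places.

Scale factor relative to 1 L: 4.01.
sodium citrate dihydrate: 14.3 mmol/L × 294.1 g/mol × 4.01 L ÷ 1000 = 16.865 g
magnesium sulfate heptahydrate: 2.94 g/L × 4.01 L = 11.789 g
glucose: 2.2% w/v = 22 g/L → 22 × 4.01 L = 88.220 g
soytone: 1.7% w/v = 17 g/L → 17 × 4.01 L = 68.170 g

sodium citrate dihydrate 16.865 g; magnesium sulfate heptahydrate 11.789 g; glucose 88.220 g; soytone 68.170 g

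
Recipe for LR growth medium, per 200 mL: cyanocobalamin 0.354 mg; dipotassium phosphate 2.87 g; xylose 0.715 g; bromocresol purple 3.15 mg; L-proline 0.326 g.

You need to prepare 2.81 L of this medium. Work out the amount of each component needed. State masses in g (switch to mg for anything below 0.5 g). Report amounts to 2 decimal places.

Ratio of target to recipe volume: 2810 / 200 = 14.05.
cyanocobalamin: 0.354 mg × (2810 mL / 200 mL) = 4.97 mg
dipotassium phosphate: 2.87 g × (2810 mL / 200 mL) = 40.32 g
xylose: 0.715 g × (2810 mL / 200 mL) = 10.05 g
bromocresol purple: 3.15 mg × (2810 mL / 200 mL) = 44.26 mg
L-proline: 0.326 g × (2810 mL / 200 mL) = 4.58 g

cyanocobalamin 4.97 mg; dipotassium phosphate 40.32 g; xylose 10.05 g; bromocresol purple 44.26 mg; L-proline 4.58 g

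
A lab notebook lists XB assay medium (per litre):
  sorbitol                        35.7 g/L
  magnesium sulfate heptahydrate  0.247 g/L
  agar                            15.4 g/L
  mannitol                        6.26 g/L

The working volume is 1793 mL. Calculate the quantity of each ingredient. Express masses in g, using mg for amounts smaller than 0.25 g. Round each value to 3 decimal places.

sorbitol 64.010 g; magnesium sulfate heptahydrate 0.443 g; agar 27.612 g; mannitol 11.224 g

Scale factor relative to 1 L: 1.793.
sorbitol: 35.7 g/L × 1.793 L = 64.010 g
magnesium sulfate heptahydrate: 0.247 g/L × 1.793 L = 0.443 g
agar: 15.4 g/L × 1.793 L = 27.612 g
mannitol: 6.26 g/L × 1.793 L = 11.224 g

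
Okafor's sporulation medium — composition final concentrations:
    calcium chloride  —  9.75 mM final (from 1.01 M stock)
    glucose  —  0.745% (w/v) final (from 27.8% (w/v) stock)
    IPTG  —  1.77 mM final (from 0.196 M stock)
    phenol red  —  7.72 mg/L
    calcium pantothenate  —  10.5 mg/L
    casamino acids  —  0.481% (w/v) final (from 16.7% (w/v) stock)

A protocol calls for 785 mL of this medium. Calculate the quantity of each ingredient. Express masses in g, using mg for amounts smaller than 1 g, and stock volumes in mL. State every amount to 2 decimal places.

Target volume = 785 mL = 0.785 L.
calcium chloride: dilute stock: 9.75 mM × 785 mL ÷ 1010 mM = 7.58 mL
glucose: dilute stock: 0.745% ÷ 27.8% × 785 mL = 21.04 mL
IPTG: C1V1 = C2V2 → 1.77 mM × 785 mL ÷ 196 mM = 7.09 mL
phenol red: 7.72 mg/L × 0.785 L = 6.06 mg
calcium pantothenate: 10.5 mg/L × 0.785 L = 8.24 mg
casamino acids: V = C2·V2/C1 = 0.481% ÷ 16.7% × 785 mL = 22.61 mL

calcium chloride 7.58 mL; glucose 21.04 mL; IPTG 7.09 mL; phenol red 6.06 mg; calcium pantothenate 8.24 mg; casamino acids 22.61 mL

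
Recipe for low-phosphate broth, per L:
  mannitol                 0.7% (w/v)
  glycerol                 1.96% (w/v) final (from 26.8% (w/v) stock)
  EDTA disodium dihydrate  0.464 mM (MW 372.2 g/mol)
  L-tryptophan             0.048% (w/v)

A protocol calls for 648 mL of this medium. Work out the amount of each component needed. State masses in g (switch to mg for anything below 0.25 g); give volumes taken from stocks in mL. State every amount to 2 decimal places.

Scale factor relative to 1 L: 0.648.
mannitol: 0.7 g per 100 mL × 648 mL ÷ 100 = 4.54 g
glycerol: dilute stock: 1.96% ÷ 26.8% × 648 mL = 47.39 mL
EDTA disodium dihydrate: 0.464 mmol/L × 372.2 mg/mmol × 0.648 L = 111.91 mg
L-tryptophan: 0.048 g per 100 mL × 648 mL ÷ 100 = 0.31 g

mannitol 4.54 g; glycerol 47.39 mL; EDTA disodium dihydrate 111.91 mg; L-tryptophan 0.31 g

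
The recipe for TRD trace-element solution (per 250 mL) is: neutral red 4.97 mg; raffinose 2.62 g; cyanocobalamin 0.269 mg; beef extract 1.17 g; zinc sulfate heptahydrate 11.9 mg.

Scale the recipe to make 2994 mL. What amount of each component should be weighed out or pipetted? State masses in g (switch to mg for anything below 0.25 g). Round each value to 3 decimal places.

Scale factor = 2994 mL / 250 mL = 11.976.
neutral red: 4.97 mg × (2994 mL / 250 mL) = 59.521 mg
raffinose: 2.62 g × (2994 mL / 250 mL) = 31.377 g
cyanocobalamin: 0.269 mg × (2994 mL / 250 mL) = 3.222 mg
beef extract: 1.17 g × (2994 mL / 250 mL) = 14.012 g
zinc sulfate heptahydrate: 11.9 mg × (2994 mL / 250 mL) = 142.514 mg

neutral red 59.521 mg; raffinose 31.377 g; cyanocobalamin 3.222 mg; beef extract 14.012 g; zinc sulfate heptahydrate 142.514 mg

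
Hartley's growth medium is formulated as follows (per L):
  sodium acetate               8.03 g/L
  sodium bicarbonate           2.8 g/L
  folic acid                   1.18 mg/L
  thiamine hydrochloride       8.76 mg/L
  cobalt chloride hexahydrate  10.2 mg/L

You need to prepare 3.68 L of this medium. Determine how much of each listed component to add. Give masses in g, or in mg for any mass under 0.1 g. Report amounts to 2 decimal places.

sodium acetate 29.55 g; sodium bicarbonate 10.30 g; folic acid 4.34 mg; thiamine hydrochloride 32.24 mg; cobalt chloride hexahydrate 37.54 mg

Working volume: 3.68 L.
sodium acetate: 8.03 g/L × 3.68 L = 29.55 g
sodium bicarbonate: 2.8 g/L × 3.68 L = 10.30 g
folic acid: 1.18 mg/L × 3.68 L = 4.34 mg
thiamine hydrochloride: 8.76 mg/L × 3.68 L = 32.24 mg
cobalt chloride hexahydrate: 10.2 mg/L × 3.68 L = 37.54 mg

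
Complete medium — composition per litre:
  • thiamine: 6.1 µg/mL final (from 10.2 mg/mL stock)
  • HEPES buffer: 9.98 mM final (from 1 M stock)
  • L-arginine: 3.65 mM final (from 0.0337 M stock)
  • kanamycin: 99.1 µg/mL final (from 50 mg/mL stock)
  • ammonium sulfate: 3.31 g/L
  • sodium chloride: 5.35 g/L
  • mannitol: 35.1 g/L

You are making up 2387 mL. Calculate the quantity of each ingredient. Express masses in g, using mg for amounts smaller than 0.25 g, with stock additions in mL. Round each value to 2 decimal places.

thiamine 1.43 mL; HEPES buffer 23.82 mL; L-arginine 258.53 mL; kanamycin 4.73 mL; ammonium sulfate 7.90 g; sodium chloride 12.77 g; mannitol 83.78 g

Working volume: 2387 mL = 2.387 L.
thiamine: C1V1 = C2V2 → 6.1 µg/mL × 2387 mL ÷ 10200 µg/mL = 1.43 mL
HEPES buffer: dilute stock: 9.98 mM × 2387 mL ÷ 1000 mM = 23.82 mL
L-arginine: V = C2·V2/C1 = 3.65 mM × 2387 mL ÷ 33.7 mM = 258.53 mL
kanamycin: V = C2·V2/C1 = 99.1 µg/mL × 2387 mL ÷ 50000 µg/mL = 4.73 mL
ammonium sulfate: 3.31 g/L × 2.387 L = 7.90 g
sodium chloride: 5.35 g/L × 2.387 L = 12.77 g
mannitol: 35.1 g/L × 2.387 L = 83.78 g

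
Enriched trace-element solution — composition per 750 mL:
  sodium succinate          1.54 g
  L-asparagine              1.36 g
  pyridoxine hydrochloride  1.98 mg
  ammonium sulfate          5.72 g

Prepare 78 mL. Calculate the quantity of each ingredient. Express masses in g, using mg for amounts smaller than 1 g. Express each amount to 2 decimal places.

sodium succinate 160.16 mg; L-asparagine 141.44 mg; pyridoxine hydrochloride 0.21 mg; ammonium sulfate 594.88 mg

Scale factor = 78 mL / 750 mL = 0.104.
sodium succinate: 1.54 g × (78 mL / 750 mL) = 0.16016 g = 160.16 mg
L-asparagine: 1.36 g × (78 mL / 750 mL) = 0.14144 g = 141.44 mg
pyridoxine hydrochloride: 1.98 mg × (78 mL / 750 mL) = 0.21 mg
ammonium sulfate: 5.72 g × (78 mL / 750 mL) = 0.59488 g = 594.88 mg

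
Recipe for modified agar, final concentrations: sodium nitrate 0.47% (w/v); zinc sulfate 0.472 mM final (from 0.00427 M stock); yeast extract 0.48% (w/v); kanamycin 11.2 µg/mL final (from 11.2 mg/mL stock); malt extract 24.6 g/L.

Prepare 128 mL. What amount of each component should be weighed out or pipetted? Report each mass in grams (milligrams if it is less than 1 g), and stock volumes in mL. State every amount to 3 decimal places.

sodium nitrate 601.600 mg; zinc sulfate 14.149 mL; yeast extract 614.400 mg; kanamycin 0.128 mL; malt extract 3.149 g

Working volume: 128 mL = 0.128 L.
sodium nitrate: 0.47 g per 100 mL × 128 mL ÷ 100 = 0.6016 g = 601.600 mg
zinc sulfate: dilute stock: 0.472 mM × 128 mL ÷ 4.27 mM = 14.149 mL
yeast extract: 0.48 g per 100 mL × 128 mL ÷ 100 = 0.6144 g = 614.400 mg
kanamycin: C1V1 = C2V2 → 11.2 µg/mL × 128 mL ÷ 11200 µg/mL = 0.128 mL
malt extract: 24.6 g/L × 0.128 L = 3.149 g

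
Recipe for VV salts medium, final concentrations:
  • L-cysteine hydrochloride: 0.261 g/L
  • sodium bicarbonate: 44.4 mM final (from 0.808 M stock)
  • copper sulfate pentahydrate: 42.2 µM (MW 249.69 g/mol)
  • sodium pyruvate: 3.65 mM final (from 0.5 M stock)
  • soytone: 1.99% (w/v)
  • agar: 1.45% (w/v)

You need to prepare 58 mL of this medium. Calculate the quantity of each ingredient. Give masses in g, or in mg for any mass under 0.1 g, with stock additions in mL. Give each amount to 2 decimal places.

L-cysteine hydrochloride 15.14 mg; sodium bicarbonate 3.19 mL; copper sulfate pentahydrate 0.61 mg; sodium pyruvate 0.42 mL; soytone 1.15 g; agar 0.84 g

Working volume: 58 mL = 0.058 L.
L-cysteine hydrochloride: 0.261 g/L × 0.058 L = 0.015138 g = 15.14 mg
sodium bicarbonate: V = C2·V2/C1 = 44.4 mM × 58 mL ÷ 808 mM = 3.19 mL
copper sulfate pentahydrate: 42.2 µmol/L × 249.69 g/mol × 0.058 L ÷ 1000 = 0.61 mg
sodium pyruvate: C1V1 = C2V2 → 3.65 mM × 58 mL ÷ 500 mM = 0.42 mL
soytone: 1.99 g per 100 mL × 58 mL ÷ 100 = 1.15 g
agar: 1.45% w/v = 14.5 g/L → 14.5 × 0.058 L = 0.84 g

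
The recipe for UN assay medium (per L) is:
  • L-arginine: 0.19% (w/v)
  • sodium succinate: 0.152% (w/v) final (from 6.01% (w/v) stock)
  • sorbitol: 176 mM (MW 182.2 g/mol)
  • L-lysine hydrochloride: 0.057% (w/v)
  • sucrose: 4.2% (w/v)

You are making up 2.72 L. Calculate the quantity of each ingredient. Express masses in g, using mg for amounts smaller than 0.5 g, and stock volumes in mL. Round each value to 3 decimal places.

L-arginine 5.168 g; sodium succinate 68.792 mL; sorbitol 87.223 g; L-lysine hydrochloride 1.550 g; sucrose 114.240 g

Working volume: 2.72 L.
L-arginine: 0.19 g per 100 mL × 2720 mL ÷ 100 = 5.168 g
sodium succinate: dilute stock: 0.152% ÷ 6.01% × 2720 mL = 68.792 mL
sorbitol: 176 mmol/L × 182.2 g/mol × 2.72 L ÷ 1000 = 87.223 g
L-lysine hydrochloride: 0.057% w/v = 0.57 g/L → 0.57 × 2.72 L = 1.550 g
sucrose: 4.2 g per 100 mL × 2720 mL ÷ 100 = 114.240 g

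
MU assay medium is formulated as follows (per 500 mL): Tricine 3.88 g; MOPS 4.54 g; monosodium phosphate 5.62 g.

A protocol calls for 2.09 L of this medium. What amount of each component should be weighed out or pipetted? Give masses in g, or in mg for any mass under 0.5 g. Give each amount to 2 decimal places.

Tricine 16.22 g; MOPS 18.98 g; monosodium phosphate 23.49 g

Ratio of target to recipe volume: 2090 / 500 = 4.18.
Tricine: 3.88 g × (2090 mL / 500 mL) = 16.22 g
MOPS: 4.54 g × (2090 mL / 500 mL) = 18.98 g
monosodium phosphate: 5.62 g × (2090 mL / 500 mL) = 23.49 g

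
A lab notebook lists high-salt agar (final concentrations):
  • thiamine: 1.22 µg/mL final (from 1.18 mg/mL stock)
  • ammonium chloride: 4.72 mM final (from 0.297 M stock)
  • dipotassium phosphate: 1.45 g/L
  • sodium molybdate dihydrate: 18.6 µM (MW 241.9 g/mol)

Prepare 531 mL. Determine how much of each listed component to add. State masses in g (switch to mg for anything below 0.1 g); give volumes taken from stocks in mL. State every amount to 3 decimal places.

thiamine 0.549 mL; ammonium chloride 8.439 mL; dipotassium phosphate 0.770 g; sodium molybdate dihydrate 2.389 mg

Target volume = 531 mL = 0.531 L.
thiamine: C1V1 = C2V2 → 1.22 µg/mL × 531 mL ÷ 1180 µg/mL = 0.549 mL
ammonium chloride: V = C2·V2/C1 = 4.72 mM × 531 mL ÷ 297 mM = 8.439 mL
dipotassium phosphate: 1.45 g/L × 0.531 L = 0.770 g
sodium molybdate dihydrate: 18.6 µmol/L × 241.9 g/mol × 0.531 L ÷ 1000 = 2.389 mg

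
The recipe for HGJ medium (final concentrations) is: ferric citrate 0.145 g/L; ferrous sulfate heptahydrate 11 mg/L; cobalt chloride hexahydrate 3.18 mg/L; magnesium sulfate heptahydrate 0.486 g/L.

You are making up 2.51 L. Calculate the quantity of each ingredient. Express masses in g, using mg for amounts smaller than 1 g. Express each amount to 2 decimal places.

Working volume: 2.51 L.
ferric citrate: 0.145 g/L × 2.51 L = 0.36395 g = 363.95 mg
ferrous sulfate heptahydrate: 11 mg/L × 2.51 L = 27.61 mg
cobalt chloride hexahydrate: 3.18 mg/L × 2.51 L = 7.98 mg
magnesium sulfate heptahydrate: 0.486 g/L × 2.51 L = 1.22 g

ferric citrate 363.95 mg; ferrous sulfate heptahydrate 27.61 mg; cobalt chloride hexahydrate 7.98 mg; magnesium sulfate heptahydrate 1.22 g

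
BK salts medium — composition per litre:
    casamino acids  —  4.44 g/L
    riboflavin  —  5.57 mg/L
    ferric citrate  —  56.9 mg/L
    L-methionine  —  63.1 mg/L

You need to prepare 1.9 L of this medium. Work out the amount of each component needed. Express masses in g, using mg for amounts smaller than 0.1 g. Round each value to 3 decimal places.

casamino acids 8.436 g; riboflavin 10.583 mg; ferric citrate 0.108 g; L-methionine 0.120 g

Scale factor relative to 1 L: 1.9.
casamino acids: 4.44 g/L × 1.9 L = 8.436 g
riboflavin: 5.57 mg/L × 1.9 L = 10.583 mg
ferric citrate: 56.9 mg/L × 1.9 L = 108.11 mg = 0.108 g
L-methionine: 63.1 mg/L × 1.9 L = 119.89 mg = 0.120 g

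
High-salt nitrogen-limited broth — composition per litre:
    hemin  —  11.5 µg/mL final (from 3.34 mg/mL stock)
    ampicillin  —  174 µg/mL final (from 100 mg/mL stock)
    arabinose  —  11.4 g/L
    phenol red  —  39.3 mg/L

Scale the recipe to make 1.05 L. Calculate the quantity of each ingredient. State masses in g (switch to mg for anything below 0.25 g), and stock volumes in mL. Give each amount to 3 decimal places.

hemin 3.615 mL; ampicillin 1.827 mL; arabinose 11.970 g; phenol red 41.265 mg

Working volume: 1.05 L.
hemin: V = C2·V2/C1 = 11.5 µg/mL × 1050 mL ÷ 3340 µg/mL = 3.615 mL
ampicillin: dilute stock: 174 µg/mL × 1050 mL ÷ 100000 µg/mL = 1.827 mL
arabinose: 11.4 g/L × 1.05 L = 11.970 g
phenol red: 39.3 mg/L × 1.05 L = 41.265 mg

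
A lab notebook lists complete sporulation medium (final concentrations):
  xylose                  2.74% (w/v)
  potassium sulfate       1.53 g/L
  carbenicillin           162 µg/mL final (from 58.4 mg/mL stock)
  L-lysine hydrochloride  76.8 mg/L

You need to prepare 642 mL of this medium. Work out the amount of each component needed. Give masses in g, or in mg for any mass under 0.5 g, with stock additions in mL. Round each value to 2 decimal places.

xylose 17.59 g; potassium sulfate 0.98 g; carbenicillin 1.78 mL; L-lysine hydrochloride 49.31 mg

Scale factor relative to 1 L: 0.642.
xylose: 2.74% w/v = 27.4 g/L → 27.4 × 0.642 L = 17.59 g
potassium sulfate: 1.53 g/L × 0.642 L = 0.98 g
carbenicillin: C1V1 = C2V2 → 162 µg/mL × 642 mL ÷ 58400 µg/mL = 1.78 mL
L-lysine hydrochloride: 76.8 mg/L × 0.642 L = 49.31 mg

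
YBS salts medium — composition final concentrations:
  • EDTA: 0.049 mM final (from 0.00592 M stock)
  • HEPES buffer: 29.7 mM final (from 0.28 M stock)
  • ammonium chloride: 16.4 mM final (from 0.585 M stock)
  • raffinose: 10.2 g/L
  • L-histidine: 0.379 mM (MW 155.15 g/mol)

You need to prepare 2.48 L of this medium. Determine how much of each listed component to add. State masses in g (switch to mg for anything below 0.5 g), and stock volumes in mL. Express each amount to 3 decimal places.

Scale factor relative to 1 L: 2.48.
EDTA: C1V1 = C2V2 → 0.049 mM × 2480 mL ÷ 5.92 mM = 20.527 mL
HEPES buffer: C1V1 = C2V2 → 29.7 mM × 2480 mL ÷ 280 mM = 263.057 mL
ammonium chloride: dilute stock: 16.4 mM × 2480 mL ÷ 585 mM = 69.525 mL
raffinose: 10.2 g/L × 2.48 L = 25.296 g
L-histidine: 0.379 mmol/L × 155.15 mg/mmol × 2.48 L = 145.829 mg

EDTA 20.527 mL; HEPES buffer 263.057 mL; ammonium chloride 69.525 mL; raffinose 25.296 g; L-histidine 145.829 mg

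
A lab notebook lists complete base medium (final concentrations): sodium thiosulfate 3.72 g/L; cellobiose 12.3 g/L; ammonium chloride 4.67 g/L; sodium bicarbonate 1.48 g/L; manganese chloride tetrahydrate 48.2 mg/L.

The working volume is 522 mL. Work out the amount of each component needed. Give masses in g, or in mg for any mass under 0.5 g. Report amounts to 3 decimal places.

sodium thiosulfate 1.942 g; cellobiose 6.421 g; ammonium chloride 2.438 g; sodium bicarbonate 0.773 g; manganese chloride tetrahydrate 25.160 mg

Scale factor relative to 1 L: 0.522.
sodium thiosulfate: 3.72 g/L × 0.522 L = 1.942 g
cellobiose: 12.3 g/L × 0.522 L = 6.421 g
ammonium chloride: 4.67 g/L × 0.522 L = 2.438 g
sodium bicarbonate: 1.48 g/L × 0.522 L = 0.773 g
manganese chloride tetrahydrate: 48.2 mg/L × 0.522 L = 25.160 mg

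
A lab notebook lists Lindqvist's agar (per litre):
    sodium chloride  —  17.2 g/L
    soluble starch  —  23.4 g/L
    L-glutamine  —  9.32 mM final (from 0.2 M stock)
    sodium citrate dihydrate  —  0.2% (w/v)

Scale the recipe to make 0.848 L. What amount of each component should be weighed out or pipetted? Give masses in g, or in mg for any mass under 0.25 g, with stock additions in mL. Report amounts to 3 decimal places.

Working volume: 0.848 L.
sodium chloride: 17.2 g/L × 0.848 L = 14.586 g
soluble starch: 23.4 g/L × 0.848 L = 19.843 g
L-glutamine: V = C2·V2/C1 = 9.32 mM × 848 mL ÷ 200 mM = 39.517 mL
sodium citrate dihydrate: 0.2% w/v = 2 g/L → 2 × 0.848 L = 1.696 g

sodium chloride 14.586 g; soluble starch 19.843 g; L-glutamine 39.517 mL; sodium citrate dihydrate 1.696 g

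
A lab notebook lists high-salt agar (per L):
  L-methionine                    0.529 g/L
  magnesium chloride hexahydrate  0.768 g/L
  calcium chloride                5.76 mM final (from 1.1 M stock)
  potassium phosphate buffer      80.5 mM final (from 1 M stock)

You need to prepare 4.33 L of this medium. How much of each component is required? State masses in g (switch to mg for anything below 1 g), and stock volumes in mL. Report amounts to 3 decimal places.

Working volume: 4.33 L.
L-methionine: 0.529 g/L × 4.33 L = 2.291 g
magnesium chloride hexahydrate: 0.768 g/L × 4.33 L = 3.325 g
calcium chloride: dilute stock: 5.76 mM × 4330 mL ÷ 1100 mM = 22.673 mL
potassium phosphate buffer: dilute stock: 80.5 mM × 4330 mL ÷ 1000 mM = 348.565 mL

L-methionine 2.291 g; magnesium chloride hexahydrate 3.325 g; calcium chloride 22.673 mL; potassium phosphate buffer 348.565 mL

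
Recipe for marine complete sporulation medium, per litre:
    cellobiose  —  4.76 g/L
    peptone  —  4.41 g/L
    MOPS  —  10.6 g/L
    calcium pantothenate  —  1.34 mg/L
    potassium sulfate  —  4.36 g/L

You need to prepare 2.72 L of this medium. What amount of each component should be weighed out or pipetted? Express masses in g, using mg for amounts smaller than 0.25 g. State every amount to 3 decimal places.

cellobiose 12.947 g; peptone 11.995 g; MOPS 28.832 g; calcium pantothenate 3.645 mg; potassium sulfate 11.859 g

Working volume: 2.72 L.
cellobiose: 4.76 g/L × 2.72 L = 12.947 g
peptone: 4.41 g/L × 2.72 L = 11.995 g
MOPS: 10.6 g/L × 2.72 L = 28.832 g
calcium pantothenate: 1.34 mg/L × 2.72 L = 3.645 mg
potassium sulfate: 4.36 g/L × 2.72 L = 11.859 g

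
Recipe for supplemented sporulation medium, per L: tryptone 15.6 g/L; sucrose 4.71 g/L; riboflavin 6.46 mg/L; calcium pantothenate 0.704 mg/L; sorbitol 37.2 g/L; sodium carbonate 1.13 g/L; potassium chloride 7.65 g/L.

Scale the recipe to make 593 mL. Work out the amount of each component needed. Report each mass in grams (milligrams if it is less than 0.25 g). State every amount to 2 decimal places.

tryptone 9.25 g; sucrose 2.79 g; riboflavin 3.83 mg; calcium pantothenate 0.42 mg; sorbitol 22.06 g; sodium carbonate 0.67 g; potassium chloride 4.54 g

Target volume = 593 mL = 0.593 L.
tryptone: 15.6 g/L × 0.593 L = 9.25 g
sucrose: 4.71 g/L × 0.593 L = 2.79 g
riboflavin: 6.46 mg/L × 0.593 L = 3.83 mg
calcium pantothenate: 0.704 mg/L × 0.593 L = 0.42 mg
sorbitol: 37.2 g/L × 0.593 L = 22.06 g
sodium carbonate: 1.13 g/L × 0.593 L = 0.67 g
potassium chloride: 7.65 g/L × 0.593 L = 4.54 g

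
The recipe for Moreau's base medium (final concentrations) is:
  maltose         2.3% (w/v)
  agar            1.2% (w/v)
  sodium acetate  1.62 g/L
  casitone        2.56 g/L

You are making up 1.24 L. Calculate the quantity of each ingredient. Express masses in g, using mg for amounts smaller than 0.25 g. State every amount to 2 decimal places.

maltose 28.52 g; agar 14.88 g; sodium acetate 2.01 g; casitone 3.17 g

Working volume: 1.24 L.
maltose: 2.3% w/v = 23 g/L → 23 × 1.24 L = 28.52 g
agar: 1.2 g per 100 mL × 1240 mL ÷ 100 = 14.88 g
sodium acetate: 1.62 g/L × 1.24 L = 2.01 g
casitone: 2.56 g/L × 1.24 L = 3.17 g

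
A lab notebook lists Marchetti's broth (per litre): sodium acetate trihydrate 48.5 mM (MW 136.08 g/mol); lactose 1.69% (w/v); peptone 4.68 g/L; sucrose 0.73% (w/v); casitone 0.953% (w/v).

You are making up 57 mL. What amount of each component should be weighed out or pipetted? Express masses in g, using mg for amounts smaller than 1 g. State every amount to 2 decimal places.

Working volume: 57 mL = 0.057 L.
sodium acetate trihydrate: 48.5 mmol/L × 136.08 mg/mmol × 0.057 L = 376.19 mg
lactose: 1.69% w/v = 16.9 g/L → 16.9 × 0.057 L = 0.9633 g = 963.30 mg
peptone: 4.68 g/L × 0.057 L = 0.26676 g = 266.76 mg
sucrose: 0.73 g per 100 mL × 57 mL ÷ 100 = 0.4161 g = 416.10 mg
casitone: 0.953 g per 100 mL × 57 mL ÷ 100 = 0.54321 g = 543.21 mg

sodium acetate trihydrate 376.19 mg; lactose 963.30 mg; peptone 266.76 mg; sucrose 416.10 mg; casitone 543.21 mg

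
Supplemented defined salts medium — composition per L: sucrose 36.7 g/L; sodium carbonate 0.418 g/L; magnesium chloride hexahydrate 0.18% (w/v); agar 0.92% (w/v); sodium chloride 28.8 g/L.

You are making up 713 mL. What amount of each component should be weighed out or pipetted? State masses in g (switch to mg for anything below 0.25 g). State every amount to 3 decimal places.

sucrose 26.167 g; sodium carbonate 0.298 g; magnesium chloride hexahydrate 1.283 g; agar 6.560 g; sodium chloride 20.534 g

Target volume = 713 mL = 0.713 L.
sucrose: 36.7 g/L × 0.713 L = 26.167 g
sodium carbonate: 0.418 g/L × 0.713 L = 0.298 g
magnesium chloride hexahydrate: 0.18 g per 100 mL × 713 mL ÷ 100 = 1.283 g
agar: 0.92 g per 100 mL × 713 mL ÷ 100 = 6.560 g
sodium chloride: 28.8 g/L × 0.713 L = 20.534 g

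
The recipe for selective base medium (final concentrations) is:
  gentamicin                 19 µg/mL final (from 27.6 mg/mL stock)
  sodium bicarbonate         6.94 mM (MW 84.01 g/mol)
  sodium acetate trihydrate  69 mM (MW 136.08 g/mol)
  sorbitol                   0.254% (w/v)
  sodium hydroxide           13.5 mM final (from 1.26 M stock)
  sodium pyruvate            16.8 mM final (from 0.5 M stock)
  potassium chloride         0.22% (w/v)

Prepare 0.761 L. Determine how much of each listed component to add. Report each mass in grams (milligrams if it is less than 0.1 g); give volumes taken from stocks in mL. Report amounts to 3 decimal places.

Working volume: 0.761 L.
gentamicin: C1V1 = C2V2 → 19 µg/mL × 761 mL ÷ 27600 µg/mL = 0.524 mL
sodium bicarbonate: 6.94 mmol/L × 84.01 g/mol × 0.761 L ÷ 1000 = 0.444 g
sodium acetate trihydrate: 69 mmol/L × 136.08 g/mol × 0.761 L ÷ 1000 = 7.145 g
sorbitol: 0.254 g per 100 mL × 761 mL ÷ 100 = 1.933 g
sodium hydroxide: V = C2·V2/C1 = 13.5 mM × 761 mL ÷ 1260 mM = 8.154 mL
sodium pyruvate: dilute stock: 16.8 mM × 761 mL ÷ 500 mM = 25.570 mL
potassium chloride: 0.22 g per 100 mL × 761 mL ÷ 100 = 1.674 g

gentamicin 0.524 mL; sodium bicarbonate 0.444 g; sodium acetate trihydrate 7.145 g; sorbitol 1.933 g; sodium hydroxide 8.154 mL; sodium pyruvate 25.570 mL; potassium chloride 1.674 g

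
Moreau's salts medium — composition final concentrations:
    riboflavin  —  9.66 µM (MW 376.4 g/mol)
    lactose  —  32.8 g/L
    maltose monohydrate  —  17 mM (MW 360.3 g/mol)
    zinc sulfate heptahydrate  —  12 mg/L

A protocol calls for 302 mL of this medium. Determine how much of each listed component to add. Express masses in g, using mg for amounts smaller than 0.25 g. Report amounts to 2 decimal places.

riboflavin 1.10 mg; lactose 9.91 g; maltose monohydrate 1.85 g; zinc sulfate heptahydrate 3.62 mg

Working volume: 302 mL = 0.302 L.
riboflavin: 9.66 µmol/L × 376.4 g/mol × 0.302 L ÷ 1000 = 1.10 mg
lactose: 32.8 g/L × 0.302 L = 9.91 g
maltose monohydrate: 17 mmol/L × 360.3 g/mol × 0.302 L ÷ 1000 = 1.85 g
zinc sulfate heptahydrate: 12 mg/L × 0.302 L = 3.62 mg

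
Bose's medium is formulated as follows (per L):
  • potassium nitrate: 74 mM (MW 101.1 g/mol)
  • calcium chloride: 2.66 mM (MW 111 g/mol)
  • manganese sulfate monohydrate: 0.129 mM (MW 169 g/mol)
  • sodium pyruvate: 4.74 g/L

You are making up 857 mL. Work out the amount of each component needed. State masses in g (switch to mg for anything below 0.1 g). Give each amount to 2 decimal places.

potassium nitrate 6.41 g; calcium chloride 0.25 g; manganese sulfate monohydrate 18.68 mg; sodium pyruvate 4.06 g

Target volume = 857 mL = 0.857 L.
potassium nitrate: 74 mmol/L × 101.1 g/mol × 0.857 L ÷ 1000 = 6.41 g
calcium chloride: 2.66 mmol/L × 111 g/mol × 0.857 L ÷ 1000 = 0.25 g
manganese sulfate monohydrate: 0.129 mmol/L × 169 mg/mmol × 0.857 L = 18.68 mg
sodium pyruvate: 4.74 g/L × 0.857 L = 4.06 g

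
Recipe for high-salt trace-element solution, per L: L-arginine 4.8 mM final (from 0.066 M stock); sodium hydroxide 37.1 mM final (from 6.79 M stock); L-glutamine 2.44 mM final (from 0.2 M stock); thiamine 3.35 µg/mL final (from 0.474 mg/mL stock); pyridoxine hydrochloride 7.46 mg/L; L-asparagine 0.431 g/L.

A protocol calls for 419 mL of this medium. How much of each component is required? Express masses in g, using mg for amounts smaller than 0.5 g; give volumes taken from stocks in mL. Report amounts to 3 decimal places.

Working volume: 419 mL = 0.419 L.
L-arginine: dilute stock: 4.8 mM × 419 mL ÷ 66 mM = 30.473 mL
sodium hydroxide: C1V1 = C2V2 → 37.1 mM × 419 mL ÷ 6790 mM = 2.289 mL
L-glutamine: C1V1 = C2V2 → 2.44 mM × 419 mL ÷ 200 mM = 5.112 mL
thiamine: dilute stock: 3.35 µg/mL × 419 mL ÷ 474 µg/mL = 2.961 mL
pyridoxine hydrochloride: 7.46 mg/L × 0.419 L = 3.126 mg
L-asparagine: 0.431 g/L × 0.419 L = 0.180589 g = 180.589 mg

L-arginine 30.473 mL; sodium hydroxide 2.289 mL; L-glutamine 5.112 mL; thiamine 2.961 mL; pyridoxine hydrochloride 3.126 mg; L-asparagine 180.589 mg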